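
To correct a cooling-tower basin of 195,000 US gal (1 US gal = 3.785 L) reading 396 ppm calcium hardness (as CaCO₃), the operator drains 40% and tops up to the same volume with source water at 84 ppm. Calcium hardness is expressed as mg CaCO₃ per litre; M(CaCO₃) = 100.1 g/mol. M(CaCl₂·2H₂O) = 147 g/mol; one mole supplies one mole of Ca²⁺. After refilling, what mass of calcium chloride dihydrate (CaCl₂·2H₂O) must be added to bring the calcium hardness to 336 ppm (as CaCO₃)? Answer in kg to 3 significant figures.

70.2 kg

Volume: 195,000 US gal × 3.785 L/gal = 738,075 L.
After draining 40% and refilling: 396 × 0.60 + 84 × 0.40 = 271.2 ppm.
Deficit to target: 336 − 271.2 = 64.8 mg/L.
As CaCO₃: 64.8 mg/L × 738,075 L = 47,830 g; ÷ 100.1 = 477.8 mol Ca²⁺.
Mass: 477.8 × 147 = 70,240 g.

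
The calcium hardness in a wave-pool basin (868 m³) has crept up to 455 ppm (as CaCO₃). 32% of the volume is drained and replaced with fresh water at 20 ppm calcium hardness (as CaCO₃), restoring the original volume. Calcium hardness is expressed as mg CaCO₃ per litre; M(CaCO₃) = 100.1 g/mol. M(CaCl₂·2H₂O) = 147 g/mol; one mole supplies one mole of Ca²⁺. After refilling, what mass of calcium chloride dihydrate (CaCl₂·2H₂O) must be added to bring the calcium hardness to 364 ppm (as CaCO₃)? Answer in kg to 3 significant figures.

Volume: 868 m³ = 868,000 L.
After draining 32% and refilling: 455 × 0.68 + 20 × 0.32 = 315.8 ppm.
Deficit to target: 364 − 315.8 = 48.2 mg/L.
As CaCO₃: 48.2 mg/L × 868,000 L = 41,840 g; ÷ 100.1 = 418 mol Ca²⁺.
Mass: 418 × 147 = 61,440 g.

61.4 kg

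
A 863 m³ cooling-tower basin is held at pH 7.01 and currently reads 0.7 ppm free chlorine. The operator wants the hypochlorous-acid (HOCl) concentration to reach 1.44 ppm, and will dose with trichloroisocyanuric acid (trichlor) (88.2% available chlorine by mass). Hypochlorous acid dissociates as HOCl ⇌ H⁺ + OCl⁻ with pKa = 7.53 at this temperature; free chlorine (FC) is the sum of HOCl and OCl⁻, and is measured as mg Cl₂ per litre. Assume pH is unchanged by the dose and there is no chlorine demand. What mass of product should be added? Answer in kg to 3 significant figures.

Volume: 863 m³ = 863,000 L.
[OCl⁻]/[HOCl] = 10^(pH − pKa) = 10^(7.01 − 7.53) = 0.302; fraction as HOCl = 1/(1 + 0.302) = 0.7681.
Free chlorine required for 1.44 ppm HOCl: 1.44 / 0.7681 = 1.875 ppm.
FC to add: 1.875 − 0.7 = 1.175 mg/L as Cl₂.
Cl₂ equivalent: 1.175 mg/L × 863,000 L = 1014 g.
Product at 88.2% available Cl: 1014 / 0.882 = 1150 g.

1.15 kg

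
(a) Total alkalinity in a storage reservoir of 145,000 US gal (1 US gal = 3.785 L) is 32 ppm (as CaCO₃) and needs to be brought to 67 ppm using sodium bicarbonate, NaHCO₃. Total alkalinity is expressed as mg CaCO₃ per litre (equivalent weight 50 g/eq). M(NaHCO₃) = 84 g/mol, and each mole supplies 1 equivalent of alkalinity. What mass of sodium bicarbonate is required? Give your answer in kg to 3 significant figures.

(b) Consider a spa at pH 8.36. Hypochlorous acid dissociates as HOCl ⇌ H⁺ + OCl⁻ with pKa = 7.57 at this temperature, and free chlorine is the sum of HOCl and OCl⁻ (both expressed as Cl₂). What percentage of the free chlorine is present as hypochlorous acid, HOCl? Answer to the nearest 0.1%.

(a) 32.3 kg; (b) 14.0%

(a) Volume: 145,000 US gal × 3.785 L/gal = 548,825 L.
(a) Alkalinity to add: (67 − 32) = 35 mg/L as CaCO₃ × 548,825 L = 19,210 g as CaCO₃.
(a) Equivalents: 19,210 g ÷ 50 g/eq = 384.2 eq.
(a) NaHCO₃ supplies 1 eq per mole → 384.2 mol.
(a) Mass: 384.2 mol × 84 g/mol = 32,270 g.

(b) [OCl⁻]/[HOCl] = 10^(pH − pKa) = 10^(8.36 − 7.57) = 10^0.79 = 6.166.
(b) Fraction as HOCl = 1 / (1 + 6.166) = 0.1395.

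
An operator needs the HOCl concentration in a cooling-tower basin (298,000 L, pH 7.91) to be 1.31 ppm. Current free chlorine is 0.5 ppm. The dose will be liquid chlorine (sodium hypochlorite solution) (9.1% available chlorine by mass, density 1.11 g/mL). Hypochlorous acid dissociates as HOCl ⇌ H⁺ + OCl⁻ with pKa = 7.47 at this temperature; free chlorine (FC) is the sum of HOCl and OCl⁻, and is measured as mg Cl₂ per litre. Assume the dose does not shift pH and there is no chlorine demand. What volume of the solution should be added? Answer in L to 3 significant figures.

13.0 L

[OCl⁻]/[HOCl] = 10^(pH − pKa) = 10^(7.91 − 7.47) = 2.754; fraction as HOCl = 1/(1 + 2.754) = 0.2664.
Free chlorine required for 1.31 ppm HOCl: 1.31 / 0.2664 = 4.918 ppm.
FC to add: 4.918 − 0.5 = 4.418 mg/L as Cl₂.
Cl₂ equivalent: 4.418 mg/L × 298,000 L = 1317 g.
Product at 9.1% available Cl: 1317 / 0.091 = 14,470 g.
Volume: 14,470 g ÷ 1.11 g/mL = 13,030 mL.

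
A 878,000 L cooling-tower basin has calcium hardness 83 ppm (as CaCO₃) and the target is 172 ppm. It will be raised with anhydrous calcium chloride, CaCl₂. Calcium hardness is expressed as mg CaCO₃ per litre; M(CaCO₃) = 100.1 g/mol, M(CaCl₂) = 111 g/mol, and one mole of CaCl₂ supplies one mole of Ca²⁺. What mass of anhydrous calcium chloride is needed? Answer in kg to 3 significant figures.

Hardness to add: (172 − 83) = 89 mg/L as CaCO₃ × 878,000 L = 78,140 g as CaCO₃.
Moles of Ca²⁺ (1 mol Ca²⁺ ≡ 1 mol CaCO₃): 78,140 / 100.1 g/mol = 780.6 mol.
Mass of CaCl₂: 780.6 × 111 = 86,650 g.

86.7 kg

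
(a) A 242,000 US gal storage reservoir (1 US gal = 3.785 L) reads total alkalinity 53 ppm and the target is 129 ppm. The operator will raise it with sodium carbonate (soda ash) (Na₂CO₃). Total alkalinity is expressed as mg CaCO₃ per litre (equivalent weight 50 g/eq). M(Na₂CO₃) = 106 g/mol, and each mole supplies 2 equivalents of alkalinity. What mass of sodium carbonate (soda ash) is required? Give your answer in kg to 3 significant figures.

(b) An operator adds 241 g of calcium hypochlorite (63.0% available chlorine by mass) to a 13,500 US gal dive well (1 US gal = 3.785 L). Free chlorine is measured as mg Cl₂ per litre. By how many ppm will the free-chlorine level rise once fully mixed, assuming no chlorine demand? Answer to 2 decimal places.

(a) Volume: 242,000 US gal × 3.785 L/gal = 915,970 L.
(a) Alkalinity to add: (129 − 53) = 76 mg/L as CaCO₃ × 915,970 L = 69,610 g as CaCO₃.
(a) Equivalents: 69,610 g ÷ 50 g/eq = 1392 eq.
(a) Each mole of Na₂CO₃ supplies 2 eq, so 1392 / 2 = 696.1 mol.
(a) Mass: 696.1 mol × 106 g/mol = 73,790 g.

(b) Volume: 13,500 US gal × 3.785 L/gal = 51,098 L.
(b) Available chlorine delivered: 241 g × 0.63 = 151.8 g as Cl₂.
(b) Concentration rise: 151.8 g / 51,098 L = 2.971 mg/L = 2.97 ppm.

(a) 73.8 kg; (b) 2.97 ppm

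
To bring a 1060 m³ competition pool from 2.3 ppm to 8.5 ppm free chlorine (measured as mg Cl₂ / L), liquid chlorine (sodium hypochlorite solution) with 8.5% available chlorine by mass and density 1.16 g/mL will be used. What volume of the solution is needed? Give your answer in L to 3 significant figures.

66.7 L

Volume: 1060 m³ = 1,060,000 L.
Chlorine deficit: 8.5 − 2.3 = 6.2 ppm = 6.2 mg/L as Cl₂.
Cl₂ equivalent needed: 6.2 mg/L × 1,060,000 L = 6,572,000 mg = 6572 g.
Product at 8.5% available chlorine: 6572 / 0.085 = 77,320 g.
Volume at density 1.16 g/mL: 77,320 g ÷ 1.16 g/mL = 66,650 mL.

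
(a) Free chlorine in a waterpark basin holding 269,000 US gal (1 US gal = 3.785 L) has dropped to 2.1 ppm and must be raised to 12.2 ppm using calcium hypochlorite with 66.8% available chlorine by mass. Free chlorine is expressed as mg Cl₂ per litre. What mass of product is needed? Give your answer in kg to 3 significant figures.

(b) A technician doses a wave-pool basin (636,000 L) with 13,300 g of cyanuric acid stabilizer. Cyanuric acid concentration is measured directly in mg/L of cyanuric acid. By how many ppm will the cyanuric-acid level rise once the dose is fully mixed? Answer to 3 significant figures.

(a) Volume: 269,000 US gal × 3.785 L/gal = 1,018,165 L.
(a) Chlorine deficit: 12.2 − 2.1 = 10.1 ppm = 10.1 mg/L as Cl₂.
(a) Cl₂ equivalent needed: 10.1 mg/L × 1,018,165 L = 10,280,000 mg = 10,280 g.
(a) Product at 66.8% available chlorine: 10,280 / 0.668 = 15,390 g.

(b) Rise: 13,300 g / 636,000 L × 1000 = 20.91 mg/L.

(a) 15.4 kg; (b) 20.9 ppm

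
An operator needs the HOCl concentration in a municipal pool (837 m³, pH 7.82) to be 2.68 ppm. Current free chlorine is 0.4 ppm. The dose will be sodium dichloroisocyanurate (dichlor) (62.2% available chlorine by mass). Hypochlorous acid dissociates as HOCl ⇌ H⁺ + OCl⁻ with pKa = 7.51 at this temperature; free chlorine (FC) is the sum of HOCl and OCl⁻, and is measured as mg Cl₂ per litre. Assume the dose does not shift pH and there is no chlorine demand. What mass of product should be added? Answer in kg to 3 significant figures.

Volume: 837 m³ = 837,000 L.
[OCl⁻]/[HOCl] = 10^(pH − pKa) = 10^(7.82 − 7.51) = 2.042; fraction as HOCl = 1/(1 + 2.042) = 0.3288.
Free chlorine required for 2.68 ppm HOCl: 2.68 / 0.3288 = 8.152 ppm.
FC to add: 8.152 − 0.4 = 7.752 mg/L as Cl₂.
Cl₂ equivalent: 7.752 mg/L × 837,000 L = 6488 g.
Product at 62.2% available Cl: 6488 / 0.622 = 10,430 g.

10.4 kg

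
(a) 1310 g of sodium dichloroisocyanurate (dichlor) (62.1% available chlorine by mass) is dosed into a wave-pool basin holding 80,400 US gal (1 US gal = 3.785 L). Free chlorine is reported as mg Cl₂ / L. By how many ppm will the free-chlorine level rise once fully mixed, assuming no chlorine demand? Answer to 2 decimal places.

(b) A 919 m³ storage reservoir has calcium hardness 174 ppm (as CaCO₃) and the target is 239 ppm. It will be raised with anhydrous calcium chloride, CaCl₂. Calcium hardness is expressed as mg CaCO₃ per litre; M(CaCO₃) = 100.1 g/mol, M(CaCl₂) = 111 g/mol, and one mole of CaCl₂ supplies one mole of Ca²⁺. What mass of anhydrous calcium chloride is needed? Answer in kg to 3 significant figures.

(a) 2.67 ppm; (b) 66.2 kg

(a) Volume: 80,400 US gal × 3.785 L/gal = 304,314 L.
(a) Available chlorine delivered: 1310 g × 0.621 = 813.5 g as Cl₂.
(a) Concentration rise: 813.5 g / 304,314 L = 2.673 mg/L = 2.67 ppm.

(b) Volume: 919 m³ = 919,000 L.
(b) Hardness to add: (239 − 174) = 65 mg/L as CaCO₃ × 919,000 L = 59,740 g as CaCO₃.
(b) Moles of Ca²⁺ (1 mol Ca²⁺ ≡ 1 mol CaCO₃): 59,740 / 100.1 g/mol = 596.8 mol.
(b) Mass of CaCl₂: 596.8 × 111 = 66,240 g.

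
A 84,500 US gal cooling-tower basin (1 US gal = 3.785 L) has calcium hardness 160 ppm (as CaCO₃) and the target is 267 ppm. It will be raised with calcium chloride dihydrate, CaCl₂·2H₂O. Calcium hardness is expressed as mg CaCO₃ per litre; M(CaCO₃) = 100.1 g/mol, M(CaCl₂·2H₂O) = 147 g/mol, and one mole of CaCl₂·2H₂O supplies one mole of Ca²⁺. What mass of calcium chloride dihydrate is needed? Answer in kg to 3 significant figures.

Volume: 84,500 US gal × 3.785 L/gal = 319,832 L.
Hardness to add: (267 − 160) = 107 mg/L as CaCO₃ × 319,832 L = 34,220 g as CaCO₃.
Moles of Ca²⁺ (1 mol Ca²⁺ ≡ 1 mol CaCO₃): 34,220 / 100.1 g/mol = 341.9 mol.
Mass of CaCl₂·2H₂O: 341.9 × 147 = 50,260 g.

50.3 kg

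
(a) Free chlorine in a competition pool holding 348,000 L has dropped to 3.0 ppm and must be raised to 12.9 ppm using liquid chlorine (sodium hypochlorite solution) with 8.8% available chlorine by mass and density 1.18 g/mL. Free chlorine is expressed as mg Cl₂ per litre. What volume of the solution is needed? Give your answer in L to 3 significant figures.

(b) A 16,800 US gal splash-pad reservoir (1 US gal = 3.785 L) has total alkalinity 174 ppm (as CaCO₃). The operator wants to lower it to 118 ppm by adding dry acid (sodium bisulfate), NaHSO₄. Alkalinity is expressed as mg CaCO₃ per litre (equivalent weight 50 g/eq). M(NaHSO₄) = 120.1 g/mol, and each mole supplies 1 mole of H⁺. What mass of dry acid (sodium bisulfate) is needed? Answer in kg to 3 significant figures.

(a) 33.2 L; (b) 8.55 kg

(a) Chlorine deficit: 12.9 − 3.0 = 9.9 ppm = 9.9 mg/L as Cl₂.
(a) Cl₂ equivalent needed: 9.9 mg/L × 348,000 L = 3,445,000 mg = 3445 g.
(a) Product at 8.8% available chlorine: 3445 / 0.088 = 39,150 g.
(a) Volume at density 1.18 g/mL: 39,150 g ÷ 1.18 g/mL = 33,180 mL.

(b) Volume: 16,800 US gal × 3.785 L/gal = 63,588 L.
(b) Alkalinity to neutralize: (174 − 118) = 56 mg/L as CaCO₃ × 63,588 L = 3561 g as CaCO₃.
(b) Equivalents of H⁺ required: 3561 ÷ 50 g/eq = 71.22 eq = 71.22 mol NaHSO₄.
(b) Mass of NaHSO₄: 71.22 × 120.1 = 8553 g.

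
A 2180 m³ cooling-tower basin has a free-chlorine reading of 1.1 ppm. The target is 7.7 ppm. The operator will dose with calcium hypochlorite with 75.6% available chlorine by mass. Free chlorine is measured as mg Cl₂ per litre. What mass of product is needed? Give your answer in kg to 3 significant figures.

Volume: 2180 m³ = 2,180,000 L.
Chlorine deficit: 7.7 − 1.1 = 6.6 ppm = 6.6 mg/L as Cl₂.
Cl₂ equivalent needed: 6.6 mg/L × 2,180,000 L = 14,390,000 mg = 14,390 g.
Product at 75.6% available chlorine: 14,390 / 0.756 = 19,030 g.

19.0 kg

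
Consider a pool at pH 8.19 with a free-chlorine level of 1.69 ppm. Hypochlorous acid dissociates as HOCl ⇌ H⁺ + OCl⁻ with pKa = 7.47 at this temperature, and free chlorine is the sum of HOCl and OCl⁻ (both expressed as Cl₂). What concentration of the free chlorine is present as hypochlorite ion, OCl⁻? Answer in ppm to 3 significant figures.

1.42 ppm

[OCl⁻]/[HOCl] = 10^(pH − pKa) = 10^(8.19 − 7.47) = 10^0.72 = 5.248.
Fraction as HOCl = 1 / (1 + 5.248) = 0.16.
OCl⁻ = (1 − 0.16) × 1.69 ppm = 1.42 ppm.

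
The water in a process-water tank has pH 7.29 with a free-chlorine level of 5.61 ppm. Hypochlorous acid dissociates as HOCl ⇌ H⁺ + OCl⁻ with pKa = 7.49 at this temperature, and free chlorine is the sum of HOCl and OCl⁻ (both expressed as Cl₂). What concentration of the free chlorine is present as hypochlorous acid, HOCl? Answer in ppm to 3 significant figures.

[OCl⁻]/[HOCl] = 10^(pH − pKa) = 10^(7.29 − 7.49) = 10^-0.20 = 0.631.
Fraction as HOCl = 1 / (1 + 0.631) = 0.6131.
HOCl = 0.6131 × 5.61 ppm = 3.44 ppm.

3.44 ppm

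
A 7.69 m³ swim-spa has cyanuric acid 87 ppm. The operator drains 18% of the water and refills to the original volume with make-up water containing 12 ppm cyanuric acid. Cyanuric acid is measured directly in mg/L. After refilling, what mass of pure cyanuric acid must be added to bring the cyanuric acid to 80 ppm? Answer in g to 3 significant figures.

50.0 g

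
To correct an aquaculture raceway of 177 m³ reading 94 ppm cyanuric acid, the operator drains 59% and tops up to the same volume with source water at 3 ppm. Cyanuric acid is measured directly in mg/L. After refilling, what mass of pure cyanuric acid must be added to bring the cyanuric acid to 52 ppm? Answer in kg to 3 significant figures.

2.07 kg

Volume: 177 m³ = 177,000 L.
After draining 59% and refilling: 94 × 0.41 + 3 × 0.59 = 40.31 ppm.
Deficit to target: 52 − 40.31 = 11.69 mg/L.
Mass: 11.69 mg/L × 177,000 L = 2069 g cyanuric acid.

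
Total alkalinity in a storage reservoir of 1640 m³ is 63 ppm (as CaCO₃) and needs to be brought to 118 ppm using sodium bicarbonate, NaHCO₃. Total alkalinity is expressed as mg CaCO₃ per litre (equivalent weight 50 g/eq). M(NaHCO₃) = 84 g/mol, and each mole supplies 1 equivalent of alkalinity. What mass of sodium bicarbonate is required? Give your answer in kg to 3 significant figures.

Volume: 1640 m³ = 1,640,000 L.
Alkalinity to add: (118 − 63) = 55 mg/L as CaCO₃ × 1,640,000 L = 90,200 g as CaCO₃.
Equivalents: 90,200 g ÷ 50 g/eq = 1804 eq.
NaHCO₃ supplies 1 eq per mole → 1804 mol.
Mass: 1804 mol × 84 g/mol = 151,500 g.

152 kg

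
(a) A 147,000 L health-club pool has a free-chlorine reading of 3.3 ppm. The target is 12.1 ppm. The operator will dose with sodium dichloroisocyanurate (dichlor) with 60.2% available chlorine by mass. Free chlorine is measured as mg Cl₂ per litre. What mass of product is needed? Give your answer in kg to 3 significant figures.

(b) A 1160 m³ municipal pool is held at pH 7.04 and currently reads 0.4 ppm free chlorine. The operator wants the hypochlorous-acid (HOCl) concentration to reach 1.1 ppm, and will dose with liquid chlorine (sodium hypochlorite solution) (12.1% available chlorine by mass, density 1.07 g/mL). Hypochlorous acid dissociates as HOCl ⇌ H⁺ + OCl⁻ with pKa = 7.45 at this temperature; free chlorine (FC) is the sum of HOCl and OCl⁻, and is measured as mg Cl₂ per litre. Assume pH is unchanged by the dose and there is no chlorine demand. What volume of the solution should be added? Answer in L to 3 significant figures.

(a) 2.15 kg; (b) 10.1 L

(a) Chlorine deficit: 12.1 − 3.3 = 8.8 ppm = 8.8 mg/L as Cl₂.
(a) Cl₂ equivalent needed: 8.8 mg/L × 147,000 L = 1,294,000 mg = 1294 g.
(a) Product at 60.2% available chlorine: 1294 / 0.602 = 2149 g.

(b) Volume: 1160 m³ = 1,160,000 L.
(b) [OCl⁻]/[HOCl] = 10^(pH − pKa) = 10^(7.04 − 7.45) = 0.389; fraction as HOCl = 1/(1 + 0.389) = 0.7199.
(b) Free chlorine required for 1.1 ppm HOCl: 1.1 / 0.7199 = 1.528 ppm.
(b) FC to add: 1.528 − 0.4 = 1.128 mg/L as Cl₂.
(b) Cl₂ equivalent: 1.128 mg/L × 1,160,000 L = 1308 g.
(b) Product at 12.1% available Cl: 1308 / 0.121 = 10,810 g.
(b) Volume: 10,810 g ÷ 1.07 g/mL = 10,110 mL.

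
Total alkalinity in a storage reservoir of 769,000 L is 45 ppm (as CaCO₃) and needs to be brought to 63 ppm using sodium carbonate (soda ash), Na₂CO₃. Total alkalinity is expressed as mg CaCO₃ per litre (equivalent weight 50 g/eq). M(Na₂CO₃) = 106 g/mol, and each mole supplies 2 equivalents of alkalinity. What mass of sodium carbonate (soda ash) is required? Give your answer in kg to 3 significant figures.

14.7 kg

Alkalinity to add: (63 − 45) = 18 mg/L as CaCO₃ × 769,000 L = 13,840 g as CaCO₃.
Equivalents: 13,840 g ÷ 50 g/eq = 276.8 eq.
Each mole of Na₂CO₃ supplies 2 eq, so 276.8 / 2 = 138.4 mol.
Mass: 138.4 mol × 106 g/mol = 14,670 g.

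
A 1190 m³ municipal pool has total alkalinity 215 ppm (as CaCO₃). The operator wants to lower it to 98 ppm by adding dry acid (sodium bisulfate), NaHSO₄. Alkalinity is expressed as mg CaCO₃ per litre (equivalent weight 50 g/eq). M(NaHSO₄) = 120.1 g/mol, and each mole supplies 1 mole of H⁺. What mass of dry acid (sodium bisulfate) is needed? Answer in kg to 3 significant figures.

334 kg

Volume: 1190 m³ = 1,190,000 L.
Alkalinity to neutralize: (215 − 98) = 117 mg/L as CaCO₃ × 1,190,000 L = 139,200 g as CaCO₃.
Equivalents of H⁺ required: 139,200 ÷ 50 g/eq = 2785 eq = 2785 mol NaHSO₄.
Mass of NaHSO₄: 2785 × 120.1 = 334,400 g.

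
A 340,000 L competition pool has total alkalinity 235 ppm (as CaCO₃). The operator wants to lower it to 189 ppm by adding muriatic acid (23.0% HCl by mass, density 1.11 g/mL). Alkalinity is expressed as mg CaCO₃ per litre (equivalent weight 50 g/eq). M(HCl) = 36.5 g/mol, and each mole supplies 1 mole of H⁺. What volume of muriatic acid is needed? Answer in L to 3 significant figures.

Alkalinity to neutralize: (235 − 189) = 46 mg/L as CaCO₃ × 340,000 L = 15,640 g as CaCO₃.
Equivalents of H⁺ required: 15,640 ÷ 50 g/eq = 312.8 eq = 312.8 mol HCl.
Mass of HCl: 312.8 × 36.5 = 11,420 g.
Mass of 23.0% solution: 11,420 / 0.23 = 49,640 g.
Volume: 49,640 g ÷ 1.11 g/mL = 44,720 mL.

44.7 L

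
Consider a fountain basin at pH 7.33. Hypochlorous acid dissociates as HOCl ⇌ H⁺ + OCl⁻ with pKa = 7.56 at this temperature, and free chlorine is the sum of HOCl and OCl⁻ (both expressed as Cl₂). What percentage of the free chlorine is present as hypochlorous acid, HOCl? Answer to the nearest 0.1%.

62.9%

[OCl⁻]/[HOCl] = 10^(pH − pKa) = 10^(7.33 − 7.56) = 10^-0.23 = 0.5888.
Fraction as HOCl = 1 / (1 + 0.5888) = 0.6294.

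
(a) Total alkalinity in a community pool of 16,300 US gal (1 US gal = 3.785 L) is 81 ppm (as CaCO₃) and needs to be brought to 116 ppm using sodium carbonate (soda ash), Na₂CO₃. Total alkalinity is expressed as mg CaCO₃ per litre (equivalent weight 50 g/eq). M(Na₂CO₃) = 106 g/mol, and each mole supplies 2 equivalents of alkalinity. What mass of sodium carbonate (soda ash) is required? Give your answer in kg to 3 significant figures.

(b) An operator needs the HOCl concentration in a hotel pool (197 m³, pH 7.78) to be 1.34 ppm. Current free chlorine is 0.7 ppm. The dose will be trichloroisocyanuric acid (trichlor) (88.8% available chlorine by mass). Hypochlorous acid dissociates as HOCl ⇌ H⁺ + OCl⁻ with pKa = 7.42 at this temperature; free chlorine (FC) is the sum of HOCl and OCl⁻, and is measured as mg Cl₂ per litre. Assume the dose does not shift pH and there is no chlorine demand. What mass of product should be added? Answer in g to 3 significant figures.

(a) Volume: 16,300 US gal × 3.785 L/gal = 61,696 L.
(a) Alkalinity to add: (116 − 81) = 35 mg/L as CaCO₃ × 61,696 L = 2159 g as CaCO₃.
(a) Equivalents: 2159 g ÷ 50 g/eq = 43.19 eq.
(a) Each mole of Na₂CO₃ supplies 2 eq, so 43.19 / 2 = 21.59 mol.
(a) Mass: 21.59 mol × 106 g/mol = 2289 g.

(b) Volume: 197 m³ = 197,000 L.
(b) [OCl⁻]/[HOCl] = 10^(pH − pKa) = 10^(7.78 − 7.42) = 2.291; fraction as HOCl = 1/(1 + 2.291) = 0.3039.
(b) Free chlorine required for 1.34 ppm HOCl: 1.34 / 0.3039 = 4.41 ppm.
(b) FC to add: 4.41 − 0.7 = 3.71 mg/L as Cl₂.
(b) Cl₂ equivalent: 3.71 mg/L × 197,000 L = 730.8 g.
(b) Product at 88.8% available Cl: 730.8 / 0.888 = 823 g.

(a) 2.29 kg; (b) 823 g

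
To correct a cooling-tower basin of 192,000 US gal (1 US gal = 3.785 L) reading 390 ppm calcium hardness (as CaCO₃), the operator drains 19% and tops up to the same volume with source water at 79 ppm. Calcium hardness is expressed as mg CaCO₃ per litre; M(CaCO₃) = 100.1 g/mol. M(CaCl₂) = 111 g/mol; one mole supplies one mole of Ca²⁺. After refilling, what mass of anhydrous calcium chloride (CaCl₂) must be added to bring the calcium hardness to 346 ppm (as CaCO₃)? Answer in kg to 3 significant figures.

Volume: 192,000 US gal × 3.785 L/gal = 726,720 L.
After draining 19% and refilling: 390 × 0.81 + 79 × 0.19 = 330.91 ppm.
Deficit to target: 346 − 330.91 = 15.09 mg/L.
As CaCO₃: 15.09 mg/L × 726,720 L = 10,970 g; ÷ 100.1 = 109.6 mol Ca²⁺.
Mass: 109.6 × 111 = 12,160 g.

12.2 kg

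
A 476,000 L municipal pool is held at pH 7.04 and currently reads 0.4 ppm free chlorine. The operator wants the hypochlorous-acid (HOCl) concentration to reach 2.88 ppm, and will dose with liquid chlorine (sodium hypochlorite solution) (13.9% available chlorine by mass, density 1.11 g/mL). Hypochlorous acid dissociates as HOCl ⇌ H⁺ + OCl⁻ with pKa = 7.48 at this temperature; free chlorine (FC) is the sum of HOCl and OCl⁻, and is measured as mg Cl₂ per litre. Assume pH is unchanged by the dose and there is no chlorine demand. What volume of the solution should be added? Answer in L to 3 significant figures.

[OCl⁻]/[HOCl] = 10^(pH − pKa) = 10^(7.04 − 7.48) = 0.3631; fraction as HOCl = 1/(1 + 0.3631) = 0.7336.
Free chlorine required for 2.88 ppm HOCl: 2.88 / 0.7336 = 3.926 ppm.
FC to add: 3.926 − 0.4 = 3.526 mg/L as Cl₂.
Cl₂ equivalent: 3.526 mg/L × 476,000 L = 1678 g.
Product at 13.9% available Cl: 1678 / 0.139 = 12,070 g.
Volume: 12,070 g ÷ 1.11 g/mL = 10,880 mL.

10.9 L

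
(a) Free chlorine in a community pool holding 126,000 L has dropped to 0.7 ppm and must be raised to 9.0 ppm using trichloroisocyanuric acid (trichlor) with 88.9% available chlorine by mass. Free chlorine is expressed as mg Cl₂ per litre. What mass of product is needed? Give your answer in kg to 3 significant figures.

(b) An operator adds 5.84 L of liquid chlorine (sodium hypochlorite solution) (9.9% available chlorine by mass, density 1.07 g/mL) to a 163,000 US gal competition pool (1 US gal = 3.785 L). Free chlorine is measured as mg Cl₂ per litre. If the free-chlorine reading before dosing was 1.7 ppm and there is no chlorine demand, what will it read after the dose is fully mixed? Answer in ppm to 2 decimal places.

(a) Chlorine deficit: 9.0 − 0.7 = 8.3 ppm = 8.3 mg/L as Cl₂.
(a) Cl₂ equivalent needed: 8.3 mg/L × 126,000 L = 1,046,000 mg = 1046 g.
(a) Product at 88.9% available chlorine: 1046 / 0.889 = 1176 g.

(b) Volume: 163,000 US gal × 3.785 L/gal = 616,955 L.
(b) Mass of solution: 5.84 L × 1000 mL/L × 1.07 g/mL = 6249 g.
(b) Available chlorine delivered: 6249 g × 0.099 = 618.6 g as Cl₂.
(b) Concentration rise: 618.6 g / 616,955 L = 1.003 mg/L = 1.00 ppm.
(b) Final FC: 1.7 + 1.00 = 2.70 ppm.

(a) 1.18 kg; (b) 2.70 ppm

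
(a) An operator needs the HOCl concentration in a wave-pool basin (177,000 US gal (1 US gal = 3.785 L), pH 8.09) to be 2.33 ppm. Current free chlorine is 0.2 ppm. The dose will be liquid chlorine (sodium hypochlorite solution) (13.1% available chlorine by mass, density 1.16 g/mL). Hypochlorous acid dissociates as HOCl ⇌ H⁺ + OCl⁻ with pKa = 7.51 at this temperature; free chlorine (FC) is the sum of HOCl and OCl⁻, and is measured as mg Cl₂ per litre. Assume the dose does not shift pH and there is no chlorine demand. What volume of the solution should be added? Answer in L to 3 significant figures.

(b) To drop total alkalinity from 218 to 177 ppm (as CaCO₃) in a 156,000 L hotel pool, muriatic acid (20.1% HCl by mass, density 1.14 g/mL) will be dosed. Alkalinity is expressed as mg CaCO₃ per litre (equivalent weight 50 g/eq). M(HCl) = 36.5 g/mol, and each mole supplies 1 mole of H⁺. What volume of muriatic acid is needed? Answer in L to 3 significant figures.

(a) 48.4 L; (b) 20.4 L

(a) Volume: 177,000 US gal × 3.785 L/gal = 669,945 L.
(a) [OCl⁻]/[HOCl] = 10^(pH − pKa) = 10^(8.09 − 7.51) = 3.802; fraction as HOCl = 1/(1 + 3.802) = 0.2083.
(a) Free chlorine required for 2.33 ppm HOCl: 2.33 / 0.2083 = 11.19 ppm.
(a) FC to add: 11.19 − 0.2 = 10.99 mg/L as Cl₂.
(a) Cl₂ equivalent: 10.99 mg/L × 669,945 L = 7362 g.
(a) Product at 13.1% available Cl: 7362 / 0.131 = 56,200 g.
(a) Volume: 56,200 g ÷ 1.16 g/mL = 48,440 mL.

(b) Alkalinity to neutralize: (218 − 177) = 41 mg/L as CaCO₃ × 156,000 L = 6396 g as CaCO₃.
(b) Equivalents of H⁺ required: 6396 ÷ 50 g/eq = 127.9 eq = 127.9 mol HCl.
(b) Mass of HCl: 127.9 × 36.5 = 4669 g.
(b) Mass of 20.1% solution: 4669 / 0.201 = 23,230 g.
(b) Volume: 23,230 g ÷ 1.14 g/mL = 20,380 mL.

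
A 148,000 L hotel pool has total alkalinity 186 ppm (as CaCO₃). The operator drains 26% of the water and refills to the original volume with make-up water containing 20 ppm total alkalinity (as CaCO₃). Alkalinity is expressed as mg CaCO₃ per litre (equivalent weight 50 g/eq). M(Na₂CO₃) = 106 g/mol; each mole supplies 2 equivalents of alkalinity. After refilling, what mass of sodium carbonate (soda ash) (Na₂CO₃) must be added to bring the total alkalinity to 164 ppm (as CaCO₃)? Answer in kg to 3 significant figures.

3.32 kg

After draining 26% and refilling: 186 × 0.74 + 20 × 0.26 = 142.84 ppm.
Deficit to target: 164 − 142.84 = 21.16 mg/L.
As CaCO₃: 21.16 mg/L × 148,000 L = 3132 g; ÷ 50 g/eq ÷ 2 = 31.32 mol Na₂CO₃.
Mass: 31.32 × 106 = 3320 g.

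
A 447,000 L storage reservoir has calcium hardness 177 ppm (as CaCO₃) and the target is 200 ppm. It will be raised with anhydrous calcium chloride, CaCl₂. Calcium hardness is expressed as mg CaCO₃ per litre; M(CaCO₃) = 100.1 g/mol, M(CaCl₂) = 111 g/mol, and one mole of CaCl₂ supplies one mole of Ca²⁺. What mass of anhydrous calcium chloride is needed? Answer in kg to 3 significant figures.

Hardness to add: (200 − 177) = 23 mg/L as CaCO₃ × 447,000 L = 10,280 g as CaCO₃.
Moles of Ca²⁺ (1 mol Ca²⁺ ≡ 1 mol CaCO₃): 10,280 / 100.1 g/mol = 102.7 mol.
Mass of CaCl₂: 102.7 × 111 = 11,400 g.

11.4 kg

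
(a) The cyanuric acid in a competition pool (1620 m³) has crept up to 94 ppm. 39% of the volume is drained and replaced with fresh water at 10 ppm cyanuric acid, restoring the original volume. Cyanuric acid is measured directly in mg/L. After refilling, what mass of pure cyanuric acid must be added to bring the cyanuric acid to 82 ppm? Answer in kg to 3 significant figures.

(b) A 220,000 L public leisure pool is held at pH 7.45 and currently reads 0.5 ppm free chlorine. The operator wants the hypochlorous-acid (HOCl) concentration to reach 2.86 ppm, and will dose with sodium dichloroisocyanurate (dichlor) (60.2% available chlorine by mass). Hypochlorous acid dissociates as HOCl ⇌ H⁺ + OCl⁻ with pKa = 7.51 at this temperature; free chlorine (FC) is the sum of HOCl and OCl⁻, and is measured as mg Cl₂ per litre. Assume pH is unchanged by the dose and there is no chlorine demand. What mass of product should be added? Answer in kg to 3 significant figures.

(a) Volume: 1620 m³ = 1,620,000 L.
(a) After draining 39% and refilling: 94 × 0.61 + 10 × 0.39 = 61.24 ppm.
(a) Deficit to target: 82 − 61.24 = 20.76 mg/L.
(a) Mass: 20.76 mg/L × 1,620,000 L = 33,630 g cyanuric acid.

(b) [OCl⁻]/[HOCl] = 10^(pH − pKa) = 10^(7.45 − 7.51) = 0.871; fraction as HOCl = 1/(1 + 0.871) = 0.5345.
(b) Free chlorine required for 2.86 ppm HOCl: 2.86 / 0.5345 = 5.351 ppm.
(b) FC to add: 5.351 − 0.5 = 4.851 mg/L as Cl₂.
(b) Cl₂ equivalent: 4.851 mg/L × 220,000 L = 1067 g.
(b) Product at 60.2% available Cl: 1067 / 0.602 = 1773 g.

(a) 33.6 kg; (b) 1.77 kg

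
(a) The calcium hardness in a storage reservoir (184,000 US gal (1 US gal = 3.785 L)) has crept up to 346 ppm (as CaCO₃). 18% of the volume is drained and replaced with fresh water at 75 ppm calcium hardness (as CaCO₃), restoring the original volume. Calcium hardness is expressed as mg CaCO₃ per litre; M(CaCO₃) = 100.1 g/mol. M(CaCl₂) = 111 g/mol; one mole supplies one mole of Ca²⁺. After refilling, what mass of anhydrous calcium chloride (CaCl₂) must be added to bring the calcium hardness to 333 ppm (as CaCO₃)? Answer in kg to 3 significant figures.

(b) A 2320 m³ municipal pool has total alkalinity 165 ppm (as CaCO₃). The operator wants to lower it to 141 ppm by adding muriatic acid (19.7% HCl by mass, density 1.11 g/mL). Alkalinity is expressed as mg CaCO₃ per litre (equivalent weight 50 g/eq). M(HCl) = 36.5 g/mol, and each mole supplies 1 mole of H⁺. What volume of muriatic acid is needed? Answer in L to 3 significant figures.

(a) 27.6 kg; (b) 186 L

(a) Volume: 184,000 US gal × 3.785 L/gal = 696,440 L.
(a) After draining 18% and refilling: 346 × 0.82 + 75 × 0.18 = 297.22 ppm.
(a) Deficit to target: 333 − 297.22 = 35.78 mg/L.
(a) As CaCO₃: 35.78 mg/L × 696,440 L = 24,920 g; ÷ 100.1 = 248.9 mol Ca²⁺.
(a) Mass: 248.9 × 111 = 27,630 g.

(b) Volume: 2320 m³ = 2,320,000 L.
(b) Alkalinity to neutralize: (165 − 141) = 24 mg/L as CaCO₃ × 2,320,000 L = 55,680 g as CaCO₃.
(b) Equivalents of H⁺ required: 55,680 ÷ 50 g/eq = 1114 eq = 1114 mol HCl.
(b) Mass of HCl: 1114 × 36.5 = 40,650 g.
(b) Mass of 19.7% solution: 40,650 / 0.197 = 206,300 g.
(b) Volume: 206,300 g ÷ 1.11 g/mL = 185,900 mL.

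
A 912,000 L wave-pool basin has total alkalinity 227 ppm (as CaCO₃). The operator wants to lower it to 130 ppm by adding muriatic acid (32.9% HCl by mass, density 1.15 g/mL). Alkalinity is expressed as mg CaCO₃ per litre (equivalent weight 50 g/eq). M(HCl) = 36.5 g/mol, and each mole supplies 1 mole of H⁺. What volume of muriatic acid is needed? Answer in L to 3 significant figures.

171 L

Alkalinity to neutralize: (227 − 130) = 97 mg/L as CaCO₃ × 912,000 L = 88,460 g as CaCO₃.
Equivalents of H⁺ required: 88,460 ÷ 50 g/eq = 1769 eq = 1769 mol HCl.
Mass of HCl: 1769 × 36.5 = 64,580 g.
Mass of 32.9% solution: 64,580 / 0.329 = 196,300 g.
Volume: 196,300 g ÷ 1.15 g/mL = 170,700 mL.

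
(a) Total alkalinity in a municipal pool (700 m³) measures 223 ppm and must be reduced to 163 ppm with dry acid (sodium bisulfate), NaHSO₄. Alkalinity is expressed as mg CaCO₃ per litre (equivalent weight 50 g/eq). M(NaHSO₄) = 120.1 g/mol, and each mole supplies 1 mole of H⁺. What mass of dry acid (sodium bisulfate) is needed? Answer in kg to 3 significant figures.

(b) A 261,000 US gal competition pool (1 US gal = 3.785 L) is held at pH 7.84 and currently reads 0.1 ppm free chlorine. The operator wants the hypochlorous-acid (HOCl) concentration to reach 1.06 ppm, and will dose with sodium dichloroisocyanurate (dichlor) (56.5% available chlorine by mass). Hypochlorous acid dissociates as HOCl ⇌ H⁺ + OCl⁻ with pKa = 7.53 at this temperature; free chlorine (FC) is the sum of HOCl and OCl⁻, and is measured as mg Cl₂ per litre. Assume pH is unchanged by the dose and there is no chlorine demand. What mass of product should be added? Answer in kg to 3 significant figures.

(a) 101 kg; (b) 5.46 kg

(a) Volume: 700 m³ = 700,000 L.
(a) Alkalinity to neutralize: (223 − 163) = 60 mg/L as CaCO₃ × 700,000 L = 42,000 g as CaCO₃.
(a) Equivalents of H⁺ required: 42,000 ÷ 50 g/eq = 840 eq = 840 mol NaHSO₄.
(a) Mass of NaHSO₄: 840 × 120.1 = 100,900 g.

(b) Volume: 261,000 US gal × 3.785 L/gal = 987,885 L.
(b) [OCl⁻]/[HOCl] = 10^(pH − pKa) = 10^(7.84 − 7.53) = 2.042; fraction as HOCl = 1/(1 + 2.042) = 0.3288.
(b) Free chlorine required for 1.06 ppm HOCl: 1.06 / 0.3288 = 3.224 ppm.
(b) FC to add: 3.224 − 0.1 = 3.124 mg/L as Cl₂.
(b) Cl₂ equivalent: 3.124 mg/L × 987,885 L = 3086 g.
(b) Product at 56.5% available Cl: 3086 / 0.565 = 5463 g.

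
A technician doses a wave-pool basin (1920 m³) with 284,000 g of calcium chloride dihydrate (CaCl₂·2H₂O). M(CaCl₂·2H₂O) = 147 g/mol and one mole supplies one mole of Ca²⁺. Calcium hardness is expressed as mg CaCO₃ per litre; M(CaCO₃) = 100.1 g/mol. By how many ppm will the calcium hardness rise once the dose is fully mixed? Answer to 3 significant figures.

Volume: 1920 m³ = 1,920,000 L.
Moles of Ca²⁺: 284,000 g ÷ 147 g/mol = 1932 mol.
As CaCO₃: 1932 mol × 100.1 g/mol = 193,400 g.
Rise: 193,400 g / 1,920,000 L × 1000 = 100.7 mg/L.

101 ppm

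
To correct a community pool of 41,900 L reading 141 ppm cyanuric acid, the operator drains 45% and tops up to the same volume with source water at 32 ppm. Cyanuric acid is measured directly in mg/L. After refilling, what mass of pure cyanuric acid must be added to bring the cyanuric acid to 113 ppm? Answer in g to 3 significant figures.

882 g

After draining 45% and refilling: 141 × 0.55 + 32 × 0.45 = 91.95 ppm.
Deficit to target: 113 − 91.95 = 21.05 mg/L.
Mass: 21.05 mg/L × 41,900 L = 882 g cyanuric acid.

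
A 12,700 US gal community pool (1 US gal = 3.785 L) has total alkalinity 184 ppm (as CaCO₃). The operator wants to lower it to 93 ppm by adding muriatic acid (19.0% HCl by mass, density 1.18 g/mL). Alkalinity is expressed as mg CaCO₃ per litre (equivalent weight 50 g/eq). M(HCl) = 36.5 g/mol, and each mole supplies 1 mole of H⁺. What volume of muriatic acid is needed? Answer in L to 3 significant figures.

Volume: 12,700 US gal × 3.785 L/gal = 48,070 L.
Alkalinity to neutralize: (184 − 93) = 91 mg/L as CaCO₃ × 48,070 L = 4374 g as CaCO₃.
Equivalents of H⁺ required: 4374 ÷ 50 g/eq = 87.49 eq = 87.49 mol HCl.
Mass of HCl: 87.49 × 36.5 = 3193 g.
Mass of 19.0% solution: 3193 / 0.19 = 16,810 g.
Volume: 16,810 g ÷ 1.18 g/mL = 14,240 mL.

14.2 L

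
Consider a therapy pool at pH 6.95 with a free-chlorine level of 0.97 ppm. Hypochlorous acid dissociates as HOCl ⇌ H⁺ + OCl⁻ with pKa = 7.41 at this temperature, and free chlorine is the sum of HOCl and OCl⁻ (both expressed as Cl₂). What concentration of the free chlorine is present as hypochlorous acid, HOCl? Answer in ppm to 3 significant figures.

0.720 ppm

[OCl⁻]/[HOCl] = 10^(pH − pKa) = 10^(6.95 − 7.41) = 10^-0.46 = 0.3467.
Fraction as HOCl = 1 / (1 + 0.3467) = 0.7425.
HOCl = 0.7425 × 0.97 ppm = 0.7203 ppm.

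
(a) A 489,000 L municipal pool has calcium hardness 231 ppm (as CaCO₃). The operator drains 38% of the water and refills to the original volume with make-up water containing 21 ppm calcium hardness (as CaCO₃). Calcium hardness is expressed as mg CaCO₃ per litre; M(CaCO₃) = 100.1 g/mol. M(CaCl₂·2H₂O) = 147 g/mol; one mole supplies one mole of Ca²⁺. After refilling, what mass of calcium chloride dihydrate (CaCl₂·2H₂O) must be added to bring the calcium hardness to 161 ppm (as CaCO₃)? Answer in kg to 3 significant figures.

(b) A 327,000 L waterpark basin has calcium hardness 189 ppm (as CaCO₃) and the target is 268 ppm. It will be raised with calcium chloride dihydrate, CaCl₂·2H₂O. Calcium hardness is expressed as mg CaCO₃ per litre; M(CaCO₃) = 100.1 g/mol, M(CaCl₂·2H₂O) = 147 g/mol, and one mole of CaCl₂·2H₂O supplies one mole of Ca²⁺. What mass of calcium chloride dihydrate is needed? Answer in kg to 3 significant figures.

(a) After draining 38% and refilling: 231 × 0.62 + 21 × 0.38 = 151.2 ppm.
(a) Deficit to target: 161 − 151.2 = 9.8 mg/L.
(a) As CaCO₃: 9.8 mg/L × 489,000 L = 4792 g; ÷ 100.1 = 47.87 mol Ca²⁺.
(a) Mass: 47.87 × 147 = 7037 g.

(b) Hardness to add: (268 − 189) = 79 mg/L as CaCO₃ × 327,000 L = 25,830 g as CaCO₃.
(b) Moles of Ca²⁺ (1 mol Ca²⁺ ≡ 1 mol CaCO₃): 25,830 / 100.1 g/mol = 258.1 mol.
(b) Mass of CaCl₂·2H₂O: 258.1 × 147 = 37,940 g.

(a) 7.04 kg; (b) 37.9 kg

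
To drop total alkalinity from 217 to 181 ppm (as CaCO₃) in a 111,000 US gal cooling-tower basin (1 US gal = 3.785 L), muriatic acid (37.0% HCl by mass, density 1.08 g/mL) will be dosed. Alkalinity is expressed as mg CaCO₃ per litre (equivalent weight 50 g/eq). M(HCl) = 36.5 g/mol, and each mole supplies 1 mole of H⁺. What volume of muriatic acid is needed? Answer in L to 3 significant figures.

Volume: 111,000 US gal × 3.785 L/gal = 420,135 L.
Alkalinity to neutralize: (217 − 181) = 36 mg/L as CaCO₃ × 420,135 L = 15,120 g as CaCO₃.
Equivalents of H⁺ required: 15,120 ÷ 50 g/eq = 302.5 eq = 302.5 mol HCl.
Mass of HCl: 302.5 × 36.5 = 11,040 g.
Mass of 37.0% solution: 11,040 / 0.37 = 29,840 g.
Volume: 29,840 g ÷ 1.08 g/mL = 27,630 mL.

27.6 L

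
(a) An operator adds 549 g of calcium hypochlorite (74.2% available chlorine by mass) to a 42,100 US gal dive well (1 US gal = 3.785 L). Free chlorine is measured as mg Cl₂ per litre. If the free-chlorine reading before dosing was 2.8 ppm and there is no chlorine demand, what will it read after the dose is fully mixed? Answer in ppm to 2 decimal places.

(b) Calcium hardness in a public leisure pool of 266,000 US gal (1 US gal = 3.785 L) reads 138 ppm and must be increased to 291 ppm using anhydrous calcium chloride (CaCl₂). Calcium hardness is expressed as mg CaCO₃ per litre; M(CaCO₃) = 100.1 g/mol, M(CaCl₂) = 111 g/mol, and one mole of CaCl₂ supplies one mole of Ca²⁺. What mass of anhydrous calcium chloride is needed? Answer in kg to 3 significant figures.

(a) Volume: 42,100 US gal × 3.785 L/gal = 159,348 L.
(a) Available chlorine delivered: 549 g × 0.742 = 407.4 g as Cl₂.
(a) Concentration rise: 407.4 g / 159,348 L = 2.556 mg/L = 2.56 ppm.
(a) Final FC: 2.8 + 2.56 = 5.36 ppm.

(b) Volume: 266,000 US gal × 3.785 L/gal = 1,006,810 L.
(b) Hardness to add: (291 − 138) = 153 mg/L as CaCO₃ × 1,006,810 L = 154,000 g as CaCO₃.
(b) Moles of Ca²⁺ (1 mol Ca²⁺ ≡ 1 mol CaCO₃): 154,000 / 100.1 g/mol = 1539 mol.
(b) Mass of CaCl₂: 1539 × 111 = 170,800 g.

(a) 5.36 ppm; (b) 171 kg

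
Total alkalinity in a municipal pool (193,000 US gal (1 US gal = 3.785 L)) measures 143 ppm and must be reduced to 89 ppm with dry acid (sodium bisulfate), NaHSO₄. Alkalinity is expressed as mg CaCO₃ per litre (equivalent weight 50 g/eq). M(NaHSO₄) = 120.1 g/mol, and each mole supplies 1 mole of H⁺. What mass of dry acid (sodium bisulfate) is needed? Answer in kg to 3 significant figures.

Volume: 193,000 US gal × 3.785 L/gal = 730,505 L.
Alkalinity to neutralize: (143 − 89) = 54 mg/L as CaCO₃ × 730,505 L = 39,450 g as CaCO₃.
Equivalents of H⁺ required: 39,450 ÷ 50 g/eq = 788.9 eq = 788.9 mol NaHSO₄.
Mass of NaHSO₄: 788.9 × 120.1 = 94,750 g.

94.8 kg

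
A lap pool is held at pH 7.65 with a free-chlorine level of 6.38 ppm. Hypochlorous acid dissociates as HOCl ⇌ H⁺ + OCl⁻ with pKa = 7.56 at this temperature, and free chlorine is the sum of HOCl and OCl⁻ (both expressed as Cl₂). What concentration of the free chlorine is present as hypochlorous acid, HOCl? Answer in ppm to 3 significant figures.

2.86 ppm

[OCl⁻]/[HOCl] = 10^(pH − pKa) = 10^(7.65 − 7.56) = 10^0.09 = 1.23.
Fraction as HOCl = 1 / (1 + 1.23) = 0.4484.
HOCl = 0.4484 × 6.38 ppm = 2.861 ppm.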